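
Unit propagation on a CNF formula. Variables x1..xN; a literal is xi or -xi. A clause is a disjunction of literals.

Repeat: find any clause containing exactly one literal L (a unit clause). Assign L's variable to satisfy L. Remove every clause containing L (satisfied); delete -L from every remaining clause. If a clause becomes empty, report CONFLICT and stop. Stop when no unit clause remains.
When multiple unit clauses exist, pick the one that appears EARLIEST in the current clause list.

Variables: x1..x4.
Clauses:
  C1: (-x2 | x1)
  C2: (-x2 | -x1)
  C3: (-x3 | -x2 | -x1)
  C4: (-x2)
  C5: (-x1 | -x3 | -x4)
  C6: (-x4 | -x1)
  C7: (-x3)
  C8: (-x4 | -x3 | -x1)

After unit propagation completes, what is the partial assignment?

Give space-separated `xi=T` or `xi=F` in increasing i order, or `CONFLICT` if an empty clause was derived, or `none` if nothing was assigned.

unit clause [-2] forces x2=F; simplify:
  satisfied 4 clause(s); 4 remain; assigned so far: [2]
unit clause [-3] forces x3=F; simplify:
  satisfied 3 clause(s); 1 remain; assigned so far: [2, 3]

Answer: x2=F x3=F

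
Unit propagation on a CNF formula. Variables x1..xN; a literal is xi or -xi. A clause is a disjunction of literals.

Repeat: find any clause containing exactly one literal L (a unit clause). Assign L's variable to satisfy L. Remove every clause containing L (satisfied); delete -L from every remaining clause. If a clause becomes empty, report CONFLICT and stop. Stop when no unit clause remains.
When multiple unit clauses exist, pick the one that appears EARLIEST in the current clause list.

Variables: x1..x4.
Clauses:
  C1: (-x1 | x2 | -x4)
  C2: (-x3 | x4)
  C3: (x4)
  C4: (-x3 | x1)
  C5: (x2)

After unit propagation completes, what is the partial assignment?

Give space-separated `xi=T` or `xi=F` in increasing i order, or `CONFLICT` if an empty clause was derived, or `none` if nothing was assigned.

Answer: x2=T x4=T

Derivation:
unit clause [4] forces x4=T; simplify:
  drop -4 from [-1, 2, -4] -> [-1, 2]
  satisfied 2 clause(s); 3 remain; assigned so far: [4]
unit clause [2] forces x2=T; simplify:
  satisfied 2 clause(s); 1 remain; assigned so far: [2, 4]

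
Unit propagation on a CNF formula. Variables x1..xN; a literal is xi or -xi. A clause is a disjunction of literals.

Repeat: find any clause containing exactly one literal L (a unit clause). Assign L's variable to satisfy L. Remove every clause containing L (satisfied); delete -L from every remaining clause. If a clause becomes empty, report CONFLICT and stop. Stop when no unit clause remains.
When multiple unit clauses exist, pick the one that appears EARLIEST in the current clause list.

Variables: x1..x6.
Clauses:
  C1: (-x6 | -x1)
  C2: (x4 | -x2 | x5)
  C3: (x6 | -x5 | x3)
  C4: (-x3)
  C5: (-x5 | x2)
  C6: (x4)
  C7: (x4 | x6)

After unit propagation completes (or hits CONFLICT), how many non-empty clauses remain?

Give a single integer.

Answer: 3

Derivation:
unit clause [-3] forces x3=F; simplify:
  drop 3 from [6, -5, 3] -> [6, -5]
  satisfied 1 clause(s); 6 remain; assigned so far: [3]
unit clause [4] forces x4=T; simplify:
  satisfied 3 clause(s); 3 remain; assigned so far: [3, 4]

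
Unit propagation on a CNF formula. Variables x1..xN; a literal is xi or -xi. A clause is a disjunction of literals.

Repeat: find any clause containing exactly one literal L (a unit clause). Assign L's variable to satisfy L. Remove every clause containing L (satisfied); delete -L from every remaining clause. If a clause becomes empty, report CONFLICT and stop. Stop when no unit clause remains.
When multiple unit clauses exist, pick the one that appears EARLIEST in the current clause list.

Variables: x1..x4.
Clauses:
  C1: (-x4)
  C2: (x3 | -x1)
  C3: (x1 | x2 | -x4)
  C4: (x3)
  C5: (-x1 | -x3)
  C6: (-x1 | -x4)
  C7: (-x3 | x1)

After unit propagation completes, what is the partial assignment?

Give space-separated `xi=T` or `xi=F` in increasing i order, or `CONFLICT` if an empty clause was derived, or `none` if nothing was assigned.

Answer: CONFLICT

Derivation:
unit clause [-4] forces x4=F; simplify:
  satisfied 3 clause(s); 4 remain; assigned so far: [4]
unit clause [3] forces x3=T; simplify:
  drop -3 from [-1, -3] -> [-1]
  drop -3 from [-3, 1] -> [1]
  satisfied 2 clause(s); 2 remain; assigned so far: [3, 4]
unit clause [-1] forces x1=F; simplify:
  drop 1 from [1] -> [] (empty!)
  satisfied 1 clause(s); 1 remain; assigned so far: [1, 3, 4]
CONFLICT (empty clause)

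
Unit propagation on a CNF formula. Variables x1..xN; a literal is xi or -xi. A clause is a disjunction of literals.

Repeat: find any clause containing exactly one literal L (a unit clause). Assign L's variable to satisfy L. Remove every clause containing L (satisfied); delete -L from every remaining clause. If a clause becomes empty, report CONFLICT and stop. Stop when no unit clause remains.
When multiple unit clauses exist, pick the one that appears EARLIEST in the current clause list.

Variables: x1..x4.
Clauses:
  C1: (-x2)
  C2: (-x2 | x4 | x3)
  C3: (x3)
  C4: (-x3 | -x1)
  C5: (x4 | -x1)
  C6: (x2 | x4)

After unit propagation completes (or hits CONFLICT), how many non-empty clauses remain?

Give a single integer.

unit clause [-2] forces x2=F; simplify:
  drop 2 from [2, 4] -> [4]
  satisfied 2 clause(s); 4 remain; assigned so far: [2]
unit clause [3] forces x3=T; simplify:
  drop -3 from [-3, -1] -> [-1]
  satisfied 1 clause(s); 3 remain; assigned so far: [2, 3]
unit clause [-1] forces x1=F; simplify:
  satisfied 2 clause(s); 1 remain; assigned so far: [1, 2, 3]
unit clause [4] forces x4=T; simplify:
  satisfied 1 clause(s); 0 remain; assigned so far: [1, 2, 3, 4]

Answer: 0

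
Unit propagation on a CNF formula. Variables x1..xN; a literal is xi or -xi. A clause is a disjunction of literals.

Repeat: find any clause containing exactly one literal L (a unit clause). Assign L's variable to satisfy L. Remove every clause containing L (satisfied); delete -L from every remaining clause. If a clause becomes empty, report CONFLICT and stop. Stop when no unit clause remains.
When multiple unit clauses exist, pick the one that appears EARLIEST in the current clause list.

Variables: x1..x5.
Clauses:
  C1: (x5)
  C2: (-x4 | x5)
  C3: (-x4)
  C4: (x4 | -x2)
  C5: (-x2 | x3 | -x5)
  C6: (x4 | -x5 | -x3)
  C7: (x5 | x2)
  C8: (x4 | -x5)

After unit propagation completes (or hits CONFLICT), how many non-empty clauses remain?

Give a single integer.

Answer: 3

Derivation:
unit clause [5] forces x5=T; simplify:
  drop -5 from [-2, 3, -5] -> [-2, 3]
  drop -5 from [4, -5, -3] -> [4, -3]
  drop -5 from [4, -5] -> [4]
  satisfied 3 clause(s); 5 remain; assigned so far: [5]
unit clause [-4] forces x4=F; simplify:
  drop 4 from [4, -2] -> [-2]
  drop 4 from [4, -3] -> [-3]
  drop 4 from [4] -> [] (empty!)
  satisfied 1 clause(s); 4 remain; assigned so far: [4, 5]
CONFLICT (empty clause)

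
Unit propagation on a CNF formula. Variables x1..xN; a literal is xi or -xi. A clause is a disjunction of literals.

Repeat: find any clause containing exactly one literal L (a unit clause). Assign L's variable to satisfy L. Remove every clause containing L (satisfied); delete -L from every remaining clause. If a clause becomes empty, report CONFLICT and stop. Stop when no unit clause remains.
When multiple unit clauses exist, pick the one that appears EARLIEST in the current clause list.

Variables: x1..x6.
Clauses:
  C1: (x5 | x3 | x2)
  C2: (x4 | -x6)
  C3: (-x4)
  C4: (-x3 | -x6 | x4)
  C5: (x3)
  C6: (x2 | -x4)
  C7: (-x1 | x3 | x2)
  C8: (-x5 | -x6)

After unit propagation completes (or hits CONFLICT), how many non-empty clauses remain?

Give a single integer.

Answer: 0

Derivation:
unit clause [-4] forces x4=F; simplify:
  drop 4 from [4, -6] -> [-6]
  drop 4 from [-3, -6, 4] -> [-3, -6]
  satisfied 2 clause(s); 6 remain; assigned so far: [4]
unit clause [-6] forces x6=F; simplify:
  satisfied 3 clause(s); 3 remain; assigned so far: [4, 6]
unit clause [3] forces x3=T; simplify:
  satisfied 3 clause(s); 0 remain; assigned so far: [3, 4, 6]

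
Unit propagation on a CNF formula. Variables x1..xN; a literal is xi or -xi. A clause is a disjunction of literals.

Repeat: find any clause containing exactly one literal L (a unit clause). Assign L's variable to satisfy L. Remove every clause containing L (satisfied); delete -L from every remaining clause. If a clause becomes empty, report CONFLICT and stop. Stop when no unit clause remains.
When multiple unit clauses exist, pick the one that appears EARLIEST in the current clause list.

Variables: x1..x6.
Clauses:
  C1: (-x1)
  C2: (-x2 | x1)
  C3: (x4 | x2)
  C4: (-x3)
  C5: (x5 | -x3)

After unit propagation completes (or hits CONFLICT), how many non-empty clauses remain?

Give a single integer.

unit clause [-1] forces x1=F; simplify:
  drop 1 from [-2, 1] -> [-2]
  satisfied 1 clause(s); 4 remain; assigned so far: [1]
unit clause [-2] forces x2=F; simplify:
  drop 2 from [4, 2] -> [4]
  satisfied 1 clause(s); 3 remain; assigned so far: [1, 2]
unit clause [4] forces x4=T; simplify:
  satisfied 1 clause(s); 2 remain; assigned so far: [1, 2, 4]
unit clause [-3] forces x3=F; simplify:
  satisfied 2 clause(s); 0 remain; assigned so far: [1, 2, 3, 4]

Answer: 0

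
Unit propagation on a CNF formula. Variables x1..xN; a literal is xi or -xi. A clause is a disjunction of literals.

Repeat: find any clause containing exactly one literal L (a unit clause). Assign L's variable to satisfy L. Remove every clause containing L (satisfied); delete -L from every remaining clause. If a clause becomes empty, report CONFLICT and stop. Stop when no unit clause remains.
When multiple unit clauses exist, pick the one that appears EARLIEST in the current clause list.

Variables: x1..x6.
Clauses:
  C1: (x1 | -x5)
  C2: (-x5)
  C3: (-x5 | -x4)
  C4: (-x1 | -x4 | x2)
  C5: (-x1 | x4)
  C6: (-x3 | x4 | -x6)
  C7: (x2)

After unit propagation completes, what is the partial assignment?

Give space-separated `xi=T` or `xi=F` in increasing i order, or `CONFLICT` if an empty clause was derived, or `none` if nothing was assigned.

Answer: x2=T x5=F

Derivation:
unit clause [-5] forces x5=F; simplify:
  satisfied 3 clause(s); 4 remain; assigned so far: [5]
unit clause [2] forces x2=T; simplify:
  satisfied 2 clause(s); 2 remain; assigned so far: [2, 5]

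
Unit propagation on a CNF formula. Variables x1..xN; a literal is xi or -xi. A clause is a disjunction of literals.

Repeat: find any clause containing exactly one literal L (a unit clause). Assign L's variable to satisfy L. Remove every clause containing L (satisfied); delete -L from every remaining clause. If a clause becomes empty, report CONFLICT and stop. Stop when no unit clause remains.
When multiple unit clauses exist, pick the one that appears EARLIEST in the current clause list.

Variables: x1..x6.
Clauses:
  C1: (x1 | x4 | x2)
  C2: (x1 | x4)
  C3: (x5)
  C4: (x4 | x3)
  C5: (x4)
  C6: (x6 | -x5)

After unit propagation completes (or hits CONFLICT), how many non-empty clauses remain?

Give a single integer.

unit clause [5] forces x5=T; simplify:
  drop -5 from [6, -5] -> [6]
  satisfied 1 clause(s); 5 remain; assigned so far: [5]
unit clause [4] forces x4=T; simplify:
  satisfied 4 clause(s); 1 remain; assigned so far: [4, 5]
unit clause [6] forces x6=T; simplify:
  satisfied 1 clause(s); 0 remain; assigned so far: [4, 5, 6]

Answer: 0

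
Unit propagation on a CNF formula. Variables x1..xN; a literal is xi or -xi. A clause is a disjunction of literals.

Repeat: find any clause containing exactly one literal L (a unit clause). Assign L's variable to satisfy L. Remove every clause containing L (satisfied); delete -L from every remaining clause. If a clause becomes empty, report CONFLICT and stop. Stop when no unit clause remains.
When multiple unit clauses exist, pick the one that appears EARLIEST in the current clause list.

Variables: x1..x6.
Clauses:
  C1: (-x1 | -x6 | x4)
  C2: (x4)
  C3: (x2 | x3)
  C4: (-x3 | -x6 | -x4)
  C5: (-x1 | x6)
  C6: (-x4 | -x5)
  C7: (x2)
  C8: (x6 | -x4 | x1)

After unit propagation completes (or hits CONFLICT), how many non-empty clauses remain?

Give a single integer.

unit clause [4] forces x4=T; simplify:
  drop -4 from [-3, -6, -4] -> [-3, -6]
  drop -4 from [-4, -5] -> [-5]
  drop -4 from [6, -4, 1] -> [6, 1]
  satisfied 2 clause(s); 6 remain; assigned so far: [4]
unit clause [-5] forces x5=F; simplify:
  satisfied 1 clause(s); 5 remain; assigned so far: [4, 5]
unit clause [2] forces x2=T; simplify:
  satisfied 2 clause(s); 3 remain; assigned so far: [2, 4, 5]

Answer: 3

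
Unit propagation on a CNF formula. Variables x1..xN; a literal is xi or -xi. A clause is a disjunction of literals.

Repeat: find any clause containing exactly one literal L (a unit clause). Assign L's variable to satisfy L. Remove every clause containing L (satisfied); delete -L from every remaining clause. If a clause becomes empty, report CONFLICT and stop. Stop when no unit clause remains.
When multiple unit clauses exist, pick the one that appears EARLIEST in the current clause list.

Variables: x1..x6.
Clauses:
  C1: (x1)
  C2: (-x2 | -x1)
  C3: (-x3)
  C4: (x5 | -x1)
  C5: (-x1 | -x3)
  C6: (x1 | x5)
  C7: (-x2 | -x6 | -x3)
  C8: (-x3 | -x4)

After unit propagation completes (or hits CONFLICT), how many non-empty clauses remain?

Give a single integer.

Answer: 0

Derivation:
unit clause [1] forces x1=T; simplify:
  drop -1 from [-2, -1] -> [-2]
  drop -1 from [5, -1] -> [5]
  drop -1 from [-1, -3] -> [-3]
  satisfied 2 clause(s); 6 remain; assigned so far: [1]
unit clause [-2] forces x2=F; simplify:
  satisfied 2 clause(s); 4 remain; assigned so far: [1, 2]
unit clause [-3] forces x3=F; simplify:
  satisfied 3 clause(s); 1 remain; assigned so far: [1, 2, 3]
unit clause [5] forces x5=T; simplify:
  satisfied 1 clause(s); 0 remain; assigned so far: [1, 2, 3, 5]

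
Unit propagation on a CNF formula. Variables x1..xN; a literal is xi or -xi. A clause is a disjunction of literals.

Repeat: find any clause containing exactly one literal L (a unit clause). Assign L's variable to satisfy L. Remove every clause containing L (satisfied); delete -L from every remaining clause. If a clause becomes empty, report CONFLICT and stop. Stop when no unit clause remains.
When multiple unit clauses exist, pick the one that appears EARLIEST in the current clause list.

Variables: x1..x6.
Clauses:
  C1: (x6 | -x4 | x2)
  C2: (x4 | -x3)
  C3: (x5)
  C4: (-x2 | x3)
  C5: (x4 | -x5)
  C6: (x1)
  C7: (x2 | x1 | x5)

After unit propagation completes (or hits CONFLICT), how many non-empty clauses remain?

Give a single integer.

unit clause [5] forces x5=T; simplify:
  drop -5 from [4, -5] -> [4]
  satisfied 2 clause(s); 5 remain; assigned so far: [5]
unit clause [4] forces x4=T; simplify:
  drop -4 from [6, -4, 2] -> [6, 2]
  satisfied 2 clause(s); 3 remain; assigned so far: [4, 5]
unit clause [1] forces x1=T; simplify:
  satisfied 1 clause(s); 2 remain; assigned so far: [1, 4, 5]

Answer: 2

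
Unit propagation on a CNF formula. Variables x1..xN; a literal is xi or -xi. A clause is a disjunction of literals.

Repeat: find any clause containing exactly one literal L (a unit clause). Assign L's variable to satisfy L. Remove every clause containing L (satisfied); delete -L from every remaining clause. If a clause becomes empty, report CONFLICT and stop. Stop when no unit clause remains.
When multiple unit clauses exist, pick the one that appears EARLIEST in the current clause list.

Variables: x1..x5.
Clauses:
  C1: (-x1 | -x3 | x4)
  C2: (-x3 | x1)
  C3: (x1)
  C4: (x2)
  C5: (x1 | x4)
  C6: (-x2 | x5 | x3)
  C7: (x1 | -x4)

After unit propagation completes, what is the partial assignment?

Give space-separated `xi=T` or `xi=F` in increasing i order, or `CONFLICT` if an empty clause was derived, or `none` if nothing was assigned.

Answer: x1=T x2=T

Derivation:
unit clause [1] forces x1=T; simplify:
  drop -1 from [-1, -3, 4] -> [-3, 4]
  satisfied 4 clause(s); 3 remain; assigned so far: [1]
unit clause [2] forces x2=T; simplify:
  drop -2 from [-2, 5, 3] -> [5, 3]
  satisfied 1 clause(s); 2 remain; assigned so far: [1, 2]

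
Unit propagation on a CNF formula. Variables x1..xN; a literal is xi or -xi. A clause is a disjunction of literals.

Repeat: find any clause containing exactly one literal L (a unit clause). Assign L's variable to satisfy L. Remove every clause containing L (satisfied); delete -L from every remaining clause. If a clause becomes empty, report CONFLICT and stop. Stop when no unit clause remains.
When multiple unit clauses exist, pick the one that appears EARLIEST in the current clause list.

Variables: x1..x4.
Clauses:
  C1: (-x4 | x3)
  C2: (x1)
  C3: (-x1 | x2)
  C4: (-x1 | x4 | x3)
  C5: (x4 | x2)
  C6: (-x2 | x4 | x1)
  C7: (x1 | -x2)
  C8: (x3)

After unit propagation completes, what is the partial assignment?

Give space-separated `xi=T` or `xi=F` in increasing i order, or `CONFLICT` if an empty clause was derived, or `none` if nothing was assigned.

Answer: x1=T x2=T x3=T

Derivation:
unit clause [1] forces x1=T; simplify:
  drop -1 from [-1, 2] -> [2]
  drop -1 from [-1, 4, 3] -> [4, 3]
  satisfied 3 clause(s); 5 remain; assigned so far: [1]
unit clause [2] forces x2=T; simplify:
  satisfied 2 clause(s); 3 remain; assigned so far: [1, 2]
unit clause [3] forces x3=T; simplify:
  satisfied 3 clause(s); 0 remain; assigned so far: [1, 2, 3]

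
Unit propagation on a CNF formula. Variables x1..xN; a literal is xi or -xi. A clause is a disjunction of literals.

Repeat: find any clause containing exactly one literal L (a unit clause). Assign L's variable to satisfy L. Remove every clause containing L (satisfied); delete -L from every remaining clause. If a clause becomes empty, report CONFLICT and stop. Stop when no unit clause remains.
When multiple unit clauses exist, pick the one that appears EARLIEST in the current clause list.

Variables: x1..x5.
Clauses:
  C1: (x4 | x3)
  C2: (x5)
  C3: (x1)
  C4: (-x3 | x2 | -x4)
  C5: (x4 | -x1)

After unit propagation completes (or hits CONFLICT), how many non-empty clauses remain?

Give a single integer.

Answer: 1

Derivation:
unit clause [5] forces x5=T; simplify:
  satisfied 1 clause(s); 4 remain; assigned so far: [5]
unit clause [1] forces x1=T; simplify:
  drop -1 from [4, -1] -> [4]
  satisfied 1 clause(s); 3 remain; assigned so far: [1, 5]
unit clause [4] forces x4=T; simplify:
  drop -4 from [-3, 2, -4] -> [-3, 2]
  satisfied 2 clause(s); 1 remain; assigned so far: [1, 4, 5]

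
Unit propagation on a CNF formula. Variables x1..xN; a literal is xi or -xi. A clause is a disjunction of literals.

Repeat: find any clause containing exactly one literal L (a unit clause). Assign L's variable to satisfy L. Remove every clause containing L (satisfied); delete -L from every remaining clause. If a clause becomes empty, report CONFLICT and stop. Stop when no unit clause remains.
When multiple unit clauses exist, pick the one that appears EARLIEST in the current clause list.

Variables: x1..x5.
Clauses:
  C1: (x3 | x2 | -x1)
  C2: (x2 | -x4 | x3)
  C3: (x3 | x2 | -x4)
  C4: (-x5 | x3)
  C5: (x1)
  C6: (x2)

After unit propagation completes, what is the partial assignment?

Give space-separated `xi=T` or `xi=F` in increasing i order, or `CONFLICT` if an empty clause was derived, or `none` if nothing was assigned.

unit clause [1] forces x1=T; simplify:
  drop -1 from [3, 2, -1] -> [3, 2]
  satisfied 1 clause(s); 5 remain; assigned so far: [1]
unit clause [2] forces x2=T; simplify:
  satisfied 4 clause(s); 1 remain; assigned so far: [1, 2]

Answer: x1=T x2=T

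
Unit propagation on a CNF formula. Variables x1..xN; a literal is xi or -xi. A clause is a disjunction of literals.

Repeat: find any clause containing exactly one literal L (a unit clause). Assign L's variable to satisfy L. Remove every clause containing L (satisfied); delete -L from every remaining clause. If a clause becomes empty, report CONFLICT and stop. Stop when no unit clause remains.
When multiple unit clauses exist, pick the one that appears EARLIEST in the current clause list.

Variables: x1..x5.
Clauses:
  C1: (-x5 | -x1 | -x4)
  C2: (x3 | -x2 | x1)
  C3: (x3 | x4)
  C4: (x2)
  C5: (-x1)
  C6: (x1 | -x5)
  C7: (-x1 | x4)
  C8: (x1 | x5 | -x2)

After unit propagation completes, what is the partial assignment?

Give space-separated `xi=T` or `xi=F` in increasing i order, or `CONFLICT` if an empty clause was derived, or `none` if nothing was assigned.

unit clause [2] forces x2=T; simplify:
  drop -2 from [3, -2, 1] -> [3, 1]
  drop -2 from [1, 5, -2] -> [1, 5]
  satisfied 1 clause(s); 7 remain; assigned so far: [2]
unit clause [-1] forces x1=F; simplify:
  drop 1 from [3, 1] -> [3]
  drop 1 from [1, -5] -> [-5]
  drop 1 from [1, 5] -> [5]
  satisfied 3 clause(s); 4 remain; assigned so far: [1, 2]
unit clause [3] forces x3=T; simplify:
  satisfied 2 clause(s); 2 remain; assigned so far: [1, 2, 3]
unit clause [-5] forces x5=F; simplify:
  drop 5 from [5] -> [] (empty!)
  satisfied 1 clause(s); 1 remain; assigned so far: [1, 2, 3, 5]
CONFLICT (empty clause)

Answer: CONFLICT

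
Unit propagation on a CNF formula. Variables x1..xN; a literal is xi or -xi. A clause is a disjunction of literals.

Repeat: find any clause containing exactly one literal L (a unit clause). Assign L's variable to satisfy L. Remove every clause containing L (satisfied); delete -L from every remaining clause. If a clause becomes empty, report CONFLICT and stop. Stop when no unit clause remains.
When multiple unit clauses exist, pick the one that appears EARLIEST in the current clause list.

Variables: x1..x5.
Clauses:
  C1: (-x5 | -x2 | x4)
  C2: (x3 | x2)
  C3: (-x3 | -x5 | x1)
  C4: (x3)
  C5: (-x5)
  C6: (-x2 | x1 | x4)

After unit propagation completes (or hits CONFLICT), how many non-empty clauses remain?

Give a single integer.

unit clause [3] forces x3=T; simplify:
  drop -3 from [-3, -5, 1] -> [-5, 1]
  satisfied 2 clause(s); 4 remain; assigned so far: [3]
unit clause [-5] forces x5=F; simplify:
  satisfied 3 clause(s); 1 remain; assigned so far: [3, 5]

Answer: 1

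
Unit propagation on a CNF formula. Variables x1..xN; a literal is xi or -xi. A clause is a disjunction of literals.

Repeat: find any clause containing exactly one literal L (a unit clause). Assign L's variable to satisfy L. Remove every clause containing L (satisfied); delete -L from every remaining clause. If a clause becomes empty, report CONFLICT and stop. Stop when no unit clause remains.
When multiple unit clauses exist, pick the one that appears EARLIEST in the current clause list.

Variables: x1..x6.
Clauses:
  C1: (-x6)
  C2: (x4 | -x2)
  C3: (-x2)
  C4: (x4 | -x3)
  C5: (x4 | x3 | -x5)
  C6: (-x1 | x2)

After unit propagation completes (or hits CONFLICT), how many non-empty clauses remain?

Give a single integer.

unit clause [-6] forces x6=F; simplify:
  satisfied 1 clause(s); 5 remain; assigned so far: [6]
unit clause [-2] forces x2=F; simplify:
  drop 2 from [-1, 2] -> [-1]
  satisfied 2 clause(s); 3 remain; assigned so far: [2, 6]
unit clause [-1] forces x1=F; simplify:
  satisfied 1 clause(s); 2 remain; assigned so far: [1, 2, 6]

Answer: 2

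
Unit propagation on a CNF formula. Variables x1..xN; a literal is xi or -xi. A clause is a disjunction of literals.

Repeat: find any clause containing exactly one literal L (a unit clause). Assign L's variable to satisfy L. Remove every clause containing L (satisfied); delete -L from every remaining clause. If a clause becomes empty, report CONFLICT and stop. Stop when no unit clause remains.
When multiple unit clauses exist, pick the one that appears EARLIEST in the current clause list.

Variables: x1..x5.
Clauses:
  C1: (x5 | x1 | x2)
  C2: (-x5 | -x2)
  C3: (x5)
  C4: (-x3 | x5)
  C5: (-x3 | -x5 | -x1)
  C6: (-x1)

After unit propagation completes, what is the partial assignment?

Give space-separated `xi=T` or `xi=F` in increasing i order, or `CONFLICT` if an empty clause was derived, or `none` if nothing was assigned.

unit clause [5] forces x5=T; simplify:
  drop -5 from [-5, -2] -> [-2]
  drop -5 from [-3, -5, -1] -> [-3, -1]
  satisfied 3 clause(s); 3 remain; assigned so far: [5]
unit clause [-2] forces x2=F; simplify:
  satisfied 1 clause(s); 2 remain; assigned so far: [2, 5]
unit clause [-1] forces x1=F; simplify:
  satisfied 2 clause(s); 0 remain; assigned so far: [1, 2, 5]

Answer: x1=F x2=F x5=T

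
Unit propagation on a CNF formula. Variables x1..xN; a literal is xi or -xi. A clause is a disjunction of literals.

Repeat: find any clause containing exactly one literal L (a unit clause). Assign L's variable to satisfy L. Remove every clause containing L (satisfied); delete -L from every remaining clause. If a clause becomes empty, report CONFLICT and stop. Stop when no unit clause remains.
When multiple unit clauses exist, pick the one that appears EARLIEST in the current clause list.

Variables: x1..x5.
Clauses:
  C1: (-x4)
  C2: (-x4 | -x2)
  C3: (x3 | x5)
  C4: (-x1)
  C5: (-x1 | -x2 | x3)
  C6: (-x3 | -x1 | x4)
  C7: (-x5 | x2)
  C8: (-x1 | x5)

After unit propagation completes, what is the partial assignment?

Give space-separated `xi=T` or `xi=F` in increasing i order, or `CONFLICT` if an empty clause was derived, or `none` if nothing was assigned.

Answer: x1=F x4=F

Derivation:
unit clause [-4] forces x4=F; simplify:
  drop 4 from [-3, -1, 4] -> [-3, -1]
  satisfied 2 clause(s); 6 remain; assigned so far: [4]
unit clause [-1] forces x1=F; simplify:
  satisfied 4 clause(s); 2 remain; assigned so far: [1, 4]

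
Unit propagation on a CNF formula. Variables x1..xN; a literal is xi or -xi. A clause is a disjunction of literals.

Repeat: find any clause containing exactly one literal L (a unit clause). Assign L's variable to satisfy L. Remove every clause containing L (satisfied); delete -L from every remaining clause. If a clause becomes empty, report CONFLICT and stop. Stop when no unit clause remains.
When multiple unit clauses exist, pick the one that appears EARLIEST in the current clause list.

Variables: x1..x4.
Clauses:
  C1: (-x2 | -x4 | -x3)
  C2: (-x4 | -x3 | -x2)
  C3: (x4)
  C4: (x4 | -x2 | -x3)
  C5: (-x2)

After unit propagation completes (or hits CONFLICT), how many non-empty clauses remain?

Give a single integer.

unit clause [4] forces x4=T; simplify:
  drop -4 from [-2, -4, -3] -> [-2, -3]
  drop -4 from [-4, -3, -2] -> [-3, -2]
  satisfied 2 clause(s); 3 remain; assigned so far: [4]
unit clause [-2] forces x2=F; simplify:
  satisfied 3 clause(s); 0 remain; assigned so far: [2, 4]

Answer: 0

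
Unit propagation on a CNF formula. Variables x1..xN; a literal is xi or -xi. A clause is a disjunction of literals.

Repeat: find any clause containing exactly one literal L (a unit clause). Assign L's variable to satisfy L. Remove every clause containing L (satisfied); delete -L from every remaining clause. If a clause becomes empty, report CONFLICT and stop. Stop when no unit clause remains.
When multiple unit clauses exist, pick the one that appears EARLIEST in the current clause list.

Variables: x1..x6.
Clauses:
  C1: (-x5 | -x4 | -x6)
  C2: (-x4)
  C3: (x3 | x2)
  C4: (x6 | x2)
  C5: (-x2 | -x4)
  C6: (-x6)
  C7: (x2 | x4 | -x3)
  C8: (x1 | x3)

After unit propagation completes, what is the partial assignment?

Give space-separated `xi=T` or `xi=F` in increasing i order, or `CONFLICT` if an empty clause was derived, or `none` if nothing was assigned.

unit clause [-4] forces x4=F; simplify:
  drop 4 from [2, 4, -3] -> [2, -3]
  satisfied 3 clause(s); 5 remain; assigned so far: [4]
unit clause [-6] forces x6=F; simplify:
  drop 6 from [6, 2] -> [2]
  satisfied 1 clause(s); 4 remain; assigned so far: [4, 6]
unit clause [2] forces x2=T; simplify:
  satisfied 3 clause(s); 1 remain; assigned so far: [2, 4, 6]

Answer: x2=T x4=F x6=F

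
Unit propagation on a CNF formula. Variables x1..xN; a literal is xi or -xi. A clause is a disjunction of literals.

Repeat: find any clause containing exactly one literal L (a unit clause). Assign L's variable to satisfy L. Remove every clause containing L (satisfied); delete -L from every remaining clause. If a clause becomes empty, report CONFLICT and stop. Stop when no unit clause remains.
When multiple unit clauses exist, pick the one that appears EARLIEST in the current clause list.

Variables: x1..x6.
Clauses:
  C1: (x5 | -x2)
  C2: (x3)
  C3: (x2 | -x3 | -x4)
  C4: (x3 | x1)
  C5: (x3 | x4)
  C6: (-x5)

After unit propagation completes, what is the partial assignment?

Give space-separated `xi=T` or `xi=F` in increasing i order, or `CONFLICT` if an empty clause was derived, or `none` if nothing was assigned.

Answer: x2=F x3=T x4=F x5=F

Derivation:
unit clause [3] forces x3=T; simplify:
  drop -3 from [2, -3, -4] -> [2, -4]
  satisfied 3 clause(s); 3 remain; assigned so far: [3]
unit clause [-5] forces x5=F; simplify:
  drop 5 from [5, -2] -> [-2]
  satisfied 1 clause(s); 2 remain; assigned so far: [3, 5]
unit clause [-2] forces x2=F; simplify:
  drop 2 from [2, -4] -> [-4]
  satisfied 1 clause(s); 1 remain; assigned so far: [2, 3, 5]
unit clause [-4] forces x4=F; simplify:
  satisfied 1 clause(s); 0 remain; assigned so far: [2, 3, 4, 5]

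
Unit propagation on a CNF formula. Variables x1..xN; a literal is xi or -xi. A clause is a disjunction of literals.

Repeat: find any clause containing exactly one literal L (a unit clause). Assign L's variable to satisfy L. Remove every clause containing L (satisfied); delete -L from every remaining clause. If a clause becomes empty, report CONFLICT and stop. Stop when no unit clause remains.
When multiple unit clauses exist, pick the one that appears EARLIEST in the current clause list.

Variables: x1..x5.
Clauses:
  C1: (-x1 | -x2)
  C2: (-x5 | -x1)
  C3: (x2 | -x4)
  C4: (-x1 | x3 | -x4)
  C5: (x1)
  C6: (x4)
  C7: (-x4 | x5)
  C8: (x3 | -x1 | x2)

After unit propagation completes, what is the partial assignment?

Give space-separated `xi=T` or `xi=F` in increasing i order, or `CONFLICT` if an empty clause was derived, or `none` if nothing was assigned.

unit clause [1] forces x1=T; simplify:
  drop -1 from [-1, -2] -> [-2]
  drop -1 from [-5, -1] -> [-5]
  drop -1 from [-1, 3, -4] -> [3, -4]
  drop -1 from [3, -1, 2] -> [3, 2]
  satisfied 1 clause(s); 7 remain; assigned so far: [1]
unit clause [-2] forces x2=F; simplify:
  drop 2 from [2, -4] -> [-4]
  drop 2 from [3, 2] -> [3]
  satisfied 1 clause(s); 6 remain; assigned so far: [1, 2]
unit clause [-5] forces x5=F; simplify:
  drop 5 from [-4, 5] -> [-4]
  satisfied 1 clause(s); 5 remain; assigned so far: [1, 2, 5]
unit clause [-4] forces x4=F; simplify:
  drop 4 from [4] -> [] (empty!)
  satisfied 3 clause(s); 2 remain; assigned so far: [1, 2, 4, 5]
CONFLICT (empty clause)

Answer: CONFLICT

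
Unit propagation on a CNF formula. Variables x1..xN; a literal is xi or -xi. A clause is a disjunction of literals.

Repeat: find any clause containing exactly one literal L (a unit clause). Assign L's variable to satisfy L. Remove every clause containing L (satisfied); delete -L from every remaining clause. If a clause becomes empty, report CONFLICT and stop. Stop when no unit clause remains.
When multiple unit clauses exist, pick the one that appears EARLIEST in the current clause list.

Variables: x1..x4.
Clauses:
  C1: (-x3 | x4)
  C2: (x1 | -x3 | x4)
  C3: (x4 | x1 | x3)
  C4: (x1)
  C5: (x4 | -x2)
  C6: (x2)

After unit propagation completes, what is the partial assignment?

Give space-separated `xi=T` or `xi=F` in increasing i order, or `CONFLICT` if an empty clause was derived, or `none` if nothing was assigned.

unit clause [1] forces x1=T; simplify:
  satisfied 3 clause(s); 3 remain; assigned so far: [1]
unit clause [2] forces x2=T; simplify:
  drop -2 from [4, -2] -> [4]
  satisfied 1 clause(s); 2 remain; assigned so far: [1, 2]
unit clause [4] forces x4=T; simplify:
  satisfied 2 clause(s); 0 remain; assigned so far: [1, 2, 4]

Answer: x1=T x2=T x4=T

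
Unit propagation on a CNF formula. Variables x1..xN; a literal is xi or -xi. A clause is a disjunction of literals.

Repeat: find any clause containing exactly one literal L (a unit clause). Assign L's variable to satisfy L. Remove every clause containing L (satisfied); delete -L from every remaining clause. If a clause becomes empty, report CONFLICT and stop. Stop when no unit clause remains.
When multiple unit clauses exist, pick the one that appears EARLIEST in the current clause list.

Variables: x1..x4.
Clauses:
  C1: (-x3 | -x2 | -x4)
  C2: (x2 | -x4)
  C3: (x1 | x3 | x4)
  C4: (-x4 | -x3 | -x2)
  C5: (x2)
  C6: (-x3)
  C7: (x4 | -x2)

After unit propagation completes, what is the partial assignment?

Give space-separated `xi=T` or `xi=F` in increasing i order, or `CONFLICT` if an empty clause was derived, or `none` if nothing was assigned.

Answer: x2=T x3=F x4=T

Derivation:
unit clause [2] forces x2=T; simplify:
  drop -2 from [-3, -2, -4] -> [-3, -4]
  drop -2 from [-4, -3, -2] -> [-4, -3]
  drop -2 from [4, -2] -> [4]
  satisfied 2 clause(s); 5 remain; assigned so far: [2]
unit clause [-3] forces x3=F; simplify:
  drop 3 from [1, 3, 4] -> [1, 4]
  satisfied 3 clause(s); 2 remain; assigned so far: [2, 3]
unit clause [4] forces x4=T; simplify:
  satisfied 2 clause(s); 0 remain; assigned so far: [2, 3, 4]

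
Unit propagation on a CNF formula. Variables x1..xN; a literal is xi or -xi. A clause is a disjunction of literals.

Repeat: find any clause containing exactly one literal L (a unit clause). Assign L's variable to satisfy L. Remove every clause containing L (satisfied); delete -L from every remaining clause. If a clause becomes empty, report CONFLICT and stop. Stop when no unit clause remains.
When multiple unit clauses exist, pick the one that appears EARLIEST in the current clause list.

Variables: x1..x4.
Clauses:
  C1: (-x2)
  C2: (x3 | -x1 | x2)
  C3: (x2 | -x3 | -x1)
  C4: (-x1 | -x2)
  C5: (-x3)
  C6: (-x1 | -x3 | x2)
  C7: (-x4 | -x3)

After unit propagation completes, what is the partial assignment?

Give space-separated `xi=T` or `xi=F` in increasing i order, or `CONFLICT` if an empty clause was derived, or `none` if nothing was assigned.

unit clause [-2] forces x2=F; simplify:
  drop 2 from [3, -1, 2] -> [3, -1]
  drop 2 from [2, -3, -1] -> [-3, -1]
  drop 2 from [-1, -3, 2] -> [-1, -3]
  satisfied 2 clause(s); 5 remain; assigned so far: [2]
unit clause [-3] forces x3=F; simplify:
  drop 3 from [3, -1] -> [-1]
  satisfied 4 clause(s); 1 remain; assigned so far: [2, 3]
unit clause [-1] forces x1=F; simplify:
  satisfied 1 clause(s); 0 remain; assigned so far: [1, 2, 3]

Answer: x1=F x2=F x3=F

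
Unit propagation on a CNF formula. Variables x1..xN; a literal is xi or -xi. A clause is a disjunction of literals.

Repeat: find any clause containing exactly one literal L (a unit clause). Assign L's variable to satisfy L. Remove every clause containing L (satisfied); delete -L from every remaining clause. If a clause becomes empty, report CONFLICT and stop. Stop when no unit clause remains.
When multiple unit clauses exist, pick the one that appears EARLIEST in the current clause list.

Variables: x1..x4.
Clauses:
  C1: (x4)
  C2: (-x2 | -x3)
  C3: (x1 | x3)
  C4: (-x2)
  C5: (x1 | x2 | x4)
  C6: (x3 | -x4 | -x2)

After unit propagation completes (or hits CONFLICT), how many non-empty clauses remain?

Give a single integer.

unit clause [4] forces x4=T; simplify:
  drop -4 from [3, -4, -2] -> [3, -2]
  satisfied 2 clause(s); 4 remain; assigned so far: [4]
unit clause [-2] forces x2=F; simplify:
  satisfied 3 clause(s); 1 remain; assigned so far: [2, 4]

Answer: 1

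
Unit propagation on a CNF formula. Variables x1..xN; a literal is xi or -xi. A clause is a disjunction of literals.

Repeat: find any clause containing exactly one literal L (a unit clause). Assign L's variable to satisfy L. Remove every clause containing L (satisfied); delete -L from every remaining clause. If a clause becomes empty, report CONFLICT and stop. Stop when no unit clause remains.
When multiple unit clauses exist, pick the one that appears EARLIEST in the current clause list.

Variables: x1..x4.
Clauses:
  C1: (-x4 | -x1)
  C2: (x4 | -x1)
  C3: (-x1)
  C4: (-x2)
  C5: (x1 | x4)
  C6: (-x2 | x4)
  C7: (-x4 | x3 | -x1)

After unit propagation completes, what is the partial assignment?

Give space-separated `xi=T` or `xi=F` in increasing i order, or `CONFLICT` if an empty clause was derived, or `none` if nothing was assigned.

Answer: x1=F x2=F x4=T

Derivation:
unit clause [-1] forces x1=F; simplify:
  drop 1 from [1, 4] -> [4]
  satisfied 4 clause(s); 3 remain; assigned so far: [1]
unit clause [-2] forces x2=F; simplify:
  satisfied 2 clause(s); 1 remain; assigned so far: [1, 2]
unit clause [4] forces x4=T; simplify:
  satisfied 1 clause(s); 0 remain; assigned so far: [1, 2, 4]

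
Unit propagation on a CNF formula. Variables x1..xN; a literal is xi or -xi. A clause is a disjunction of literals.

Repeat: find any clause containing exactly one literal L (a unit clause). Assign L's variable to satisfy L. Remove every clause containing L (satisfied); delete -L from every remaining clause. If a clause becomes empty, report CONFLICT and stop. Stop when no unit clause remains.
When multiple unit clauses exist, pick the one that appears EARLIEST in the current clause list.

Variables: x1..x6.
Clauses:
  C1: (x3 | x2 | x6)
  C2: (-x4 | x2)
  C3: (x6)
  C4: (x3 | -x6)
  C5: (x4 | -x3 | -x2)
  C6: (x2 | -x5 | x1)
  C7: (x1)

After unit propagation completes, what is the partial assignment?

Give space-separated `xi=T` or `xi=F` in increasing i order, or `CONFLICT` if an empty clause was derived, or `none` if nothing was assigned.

unit clause [6] forces x6=T; simplify:
  drop -6 from [3, -6] -> [3]
  satisfied 2 clause(s); 5 remain; assigned so far: [6]
unit clause [3] forces x3=T; simplify:
  drop -3 from [4, -3, -2] -> [4, -2]
  satisfied 1 clause(s); 4 remain; assigned so far: [3, 6]
unit clause [1] forces x1=T; simplify:
  satisfied 2 clause(s); 2 remain; assigned so far: [1, 3, 6]

Answer: x1=T x3=T x6=T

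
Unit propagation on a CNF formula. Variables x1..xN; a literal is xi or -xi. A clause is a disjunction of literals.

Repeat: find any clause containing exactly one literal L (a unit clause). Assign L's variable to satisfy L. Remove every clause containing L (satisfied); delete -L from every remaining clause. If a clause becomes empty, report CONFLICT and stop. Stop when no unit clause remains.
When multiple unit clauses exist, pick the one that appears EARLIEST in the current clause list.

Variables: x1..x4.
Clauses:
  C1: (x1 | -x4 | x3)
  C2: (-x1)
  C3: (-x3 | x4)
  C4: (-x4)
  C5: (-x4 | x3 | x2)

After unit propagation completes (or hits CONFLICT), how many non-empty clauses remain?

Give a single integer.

Answer: 0

Derivation:
unit clause [-1] forces x1=F; simplify:
  drop 1 from [1, -4, 3] -> [-4, 3]
  satisfied 1 clause(s); 4 remain; assigned so far: [1]
unit clause [-4] forces x4=F; simplify:
  drop 4 from [-3, 4] -> [-3]
  satisfied 3 clause(s); 1 remain; assigned so far: [1, 4]
unit clause [-3] forces x3=F; simplify:
  satisfied 1 clause(s); 0 remain; assigned so far: [1, 3, 4]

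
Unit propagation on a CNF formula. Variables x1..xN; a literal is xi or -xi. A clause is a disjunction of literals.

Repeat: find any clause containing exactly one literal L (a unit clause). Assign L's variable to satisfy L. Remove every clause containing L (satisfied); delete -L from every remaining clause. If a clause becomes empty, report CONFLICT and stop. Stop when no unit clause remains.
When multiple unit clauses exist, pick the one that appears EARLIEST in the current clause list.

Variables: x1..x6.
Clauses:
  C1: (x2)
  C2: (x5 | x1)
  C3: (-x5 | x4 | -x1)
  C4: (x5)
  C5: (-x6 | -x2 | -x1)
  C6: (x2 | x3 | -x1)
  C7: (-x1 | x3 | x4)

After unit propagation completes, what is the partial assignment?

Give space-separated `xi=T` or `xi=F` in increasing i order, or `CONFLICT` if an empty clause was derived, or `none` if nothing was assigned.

Answer: x2=T x5=T

Derivation:
unit clause [2] forces x2=T; simplify:
  drop -2 from [-6, -2, -1] -> [-6, -1]
  satisfied 2 clause(s); 5 remain; assigned so far: [2]
unit clause [5] forces x5=T; simplify:
  drop -5 from [-5, 4, -1] -> [4, -1]
  satisfied 2 clause(s); 3 remain; assigned so far: [2, 5]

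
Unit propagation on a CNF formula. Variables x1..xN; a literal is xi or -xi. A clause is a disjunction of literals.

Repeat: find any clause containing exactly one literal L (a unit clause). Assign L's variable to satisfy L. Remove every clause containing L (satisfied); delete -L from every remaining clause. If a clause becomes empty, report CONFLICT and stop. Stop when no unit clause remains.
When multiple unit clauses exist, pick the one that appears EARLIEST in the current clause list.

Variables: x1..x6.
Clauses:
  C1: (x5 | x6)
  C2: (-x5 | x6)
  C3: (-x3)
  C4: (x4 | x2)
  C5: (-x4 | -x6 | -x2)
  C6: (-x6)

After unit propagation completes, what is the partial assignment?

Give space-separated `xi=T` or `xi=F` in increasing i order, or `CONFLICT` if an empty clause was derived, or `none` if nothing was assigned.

Answer: CONFLICT

Derivation:
unit clause [-3] forces x3=F; simplify:
  satisfied 1 clause(s); 5 remain; assigned so far: [3]
unit clause [-6] forces x6=F; simplify:
  drop 6 from [5, 6] -> [5]
  drop 6 from [-5, 6] -> [-5]
  satisfied 2 clause(s); 3 remain; assigned so far: [3, 6]
unit clause [5] forces x5=T; simplify:
  drop -5 from [-5] -> [] (empty!)
  satisfied 1 clause(s); 2 remain; assigned so far: [3, 5, 6]
CONFLICT (empty clause)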